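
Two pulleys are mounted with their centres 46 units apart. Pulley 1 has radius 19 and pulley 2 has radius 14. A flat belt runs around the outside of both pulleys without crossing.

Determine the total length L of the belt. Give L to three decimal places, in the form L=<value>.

L=196.217

open belt: β = asin((r2−r1)/C) = asin(-5/46) = -6.2401°
wrap1 = π − 2β = 192.4803°
wrap2 = π + 2β = 167.5197°
tangent length = C·cosβ = 45.7275
L = r1·wrap1 + r2·wrap2 + 2·C·cosβ = 19·3.3594 + 14·2.9238 + 2·45.7275 = 196.2166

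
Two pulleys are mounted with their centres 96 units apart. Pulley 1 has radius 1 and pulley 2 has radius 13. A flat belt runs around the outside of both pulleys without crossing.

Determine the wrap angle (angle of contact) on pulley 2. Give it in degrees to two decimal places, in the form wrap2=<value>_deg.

wrap2=194.36_deg

open belt: β = asin((r2−r1)/C) = asin(12/96) = 7.1808°
wrap1 = π − 2β = 165.6385°
wrap2 = π + 2β = 194.3615°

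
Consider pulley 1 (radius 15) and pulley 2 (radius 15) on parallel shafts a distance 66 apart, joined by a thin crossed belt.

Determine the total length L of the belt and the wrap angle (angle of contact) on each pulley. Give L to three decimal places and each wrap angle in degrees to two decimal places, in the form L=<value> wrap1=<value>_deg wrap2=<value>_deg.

L=240.135 wrap1=234.07_deg wrap2=234.07_deg

crossed belt: β = asin((r1+r2)/C) = asin(30/66) = 27.0357°
wrap1 = wrap2 = π + 2β = 234.0714°
tangent length = C·cosβ = 58.7878
L = (r1+r2)·wrap + 2·C·cosβ = 30·4.0853 + 2·58.7878 = 240.1350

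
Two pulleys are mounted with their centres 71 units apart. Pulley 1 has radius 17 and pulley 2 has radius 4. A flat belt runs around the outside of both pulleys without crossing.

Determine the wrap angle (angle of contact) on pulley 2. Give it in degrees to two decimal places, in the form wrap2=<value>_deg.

open belt: β = asin((r2−r1)/C) = asin(-13/71) = -10.5503°
wrap1 = π − 2β = 201.1006°
wrap2 = π + 2β = 158.8994°

wrap2=158.90_deg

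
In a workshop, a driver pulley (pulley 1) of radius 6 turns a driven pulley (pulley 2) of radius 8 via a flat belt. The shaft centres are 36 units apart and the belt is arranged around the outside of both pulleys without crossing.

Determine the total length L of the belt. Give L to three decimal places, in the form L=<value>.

open belt: β = asin((r2−r1)/C) = asin(2/36) = 3.1847°
wrap1 = π − 2β = 173.6305°
wrap2 = π + 2β = 186.3695°
tangent length = C·cosβ = 35.9444
L = r1·wrap1 + r2·wrap2 + 2·C·cosβ = 6·3.0304 + 8·3.2528 + 2·35.9444 = 116.0934

L=116.093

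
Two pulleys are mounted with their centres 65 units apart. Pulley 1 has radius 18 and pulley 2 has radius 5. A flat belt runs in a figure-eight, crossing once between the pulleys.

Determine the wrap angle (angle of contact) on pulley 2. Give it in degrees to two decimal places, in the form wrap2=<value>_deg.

wrap2=221.45_deg

crossed belt: β = asin((r1+r2)/C) = asin(23/65) = 20.7227°
wrap1 = wrap2 = π + 2β = 221.4455°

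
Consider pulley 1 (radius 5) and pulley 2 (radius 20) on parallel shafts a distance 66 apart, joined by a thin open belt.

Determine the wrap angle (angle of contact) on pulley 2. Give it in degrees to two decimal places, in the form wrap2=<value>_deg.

wrap2=206.27_deg

open belt: β = asin((r2−r1)/C) = asin(15/66) = 13.1366°
wrap1 = π − 2β = 153.7269°
wrap2 = π + 2β = 206.2731°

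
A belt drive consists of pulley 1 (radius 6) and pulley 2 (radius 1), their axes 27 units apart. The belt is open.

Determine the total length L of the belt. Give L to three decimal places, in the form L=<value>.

L=76.920

open belt: β = asin((r2−r1)/C) = asin(-5/27) = -10.6719°
wrap1 = π − 2β = 201.3439°
wrap2 = π + 2β = 158.6561°
tangent length = C·cosβ = 26.5330
L = r1·wrap1 + r2·wrap2 + 2·C·cosβ = 6·3.5141 + 1·2.7691 + 2·26.5330 = 76.9197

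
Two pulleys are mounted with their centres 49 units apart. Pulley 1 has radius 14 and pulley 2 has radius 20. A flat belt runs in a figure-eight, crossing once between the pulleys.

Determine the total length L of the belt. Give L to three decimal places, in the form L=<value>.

L=229.530

crossed belt: β = asin((r1+r2)/C) = asin(34/49) = 43.9378°
wrap1 = wrap2 = π + 2β = 267.8757°
tangent length = C·cosβ = 35.2846
L = (r1+r2)·wrap + 2·C·cosβ = 34·4.6753 + 2·35.2846 = 229.5297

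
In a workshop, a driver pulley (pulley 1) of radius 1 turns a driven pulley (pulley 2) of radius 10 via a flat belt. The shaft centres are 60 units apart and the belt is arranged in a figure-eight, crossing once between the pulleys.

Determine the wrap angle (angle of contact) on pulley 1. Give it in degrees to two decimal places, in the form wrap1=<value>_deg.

crossed belt: β = asin((r1+r2)/C) = asin(11/60) = 10.5640°
wrap1 = wrap2 = π + 2β = 201.1280°

wrap1=201.13_deg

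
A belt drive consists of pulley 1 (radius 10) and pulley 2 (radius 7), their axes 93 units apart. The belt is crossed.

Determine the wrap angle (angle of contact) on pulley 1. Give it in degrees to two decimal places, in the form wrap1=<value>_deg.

crossed belt: β = asin((r1+r2)/C) = asin(17/93) = 10.5326°
wrap1 = wrap2 = π + 2β = 201.0653°

wrap1=201.07_deg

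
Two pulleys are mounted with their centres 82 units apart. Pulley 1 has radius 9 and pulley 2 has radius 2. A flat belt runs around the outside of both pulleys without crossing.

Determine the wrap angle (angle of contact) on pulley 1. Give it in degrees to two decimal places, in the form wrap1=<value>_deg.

open belt: β = asin((r2−r1)/C) = asin(-7/82) = -4.8971°
wrap1 = π − 2β = 189.7941°
wrap2 = π + 2β = 170.2059°

wrap1=189.79_deg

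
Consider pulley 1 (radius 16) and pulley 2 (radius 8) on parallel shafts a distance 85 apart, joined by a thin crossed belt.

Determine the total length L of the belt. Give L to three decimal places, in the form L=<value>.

L=252.221

crossed belt: β = asin((r1+r2)/C) = asin(24/85) = 16.4007°
wrap1 = wrap2 = π + 2β = 212.8014°
tangent length = C·cosβ = 81.5414
L = (r1+r2)·wrap + 2·C·cosβ = 24·3.7141 + 2·81.5414 = 252.2208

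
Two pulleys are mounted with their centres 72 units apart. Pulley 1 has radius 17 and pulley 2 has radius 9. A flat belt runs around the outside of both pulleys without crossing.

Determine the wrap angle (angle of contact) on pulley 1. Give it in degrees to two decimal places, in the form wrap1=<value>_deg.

wrap1=192.76_deg

open belt: β = asin((r2−r1)/C) = asin(-8/72) = -6.3794°
wrap1 = π − 2β = 192.7587°
wrap2 = π + 2β = 167.2413°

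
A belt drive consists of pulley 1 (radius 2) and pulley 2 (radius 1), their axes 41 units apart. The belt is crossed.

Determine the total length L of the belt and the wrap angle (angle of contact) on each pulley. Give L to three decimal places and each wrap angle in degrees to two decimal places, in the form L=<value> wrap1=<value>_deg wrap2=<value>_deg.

L=91.644 wrap1=188.39_deg wrap2=188.39_deg

crossed belt: β = asin((r1+r2)/C) = asin(3/41) = 4.1961°
wrap1 = wrap2 = π + 2β = 188.3922°
tangent length = C·cosβ = 40.8901
L = (r1+r2)·wrap + 2·C·cosβ = 3·3.2881 + 2·40.8901 = 91.6444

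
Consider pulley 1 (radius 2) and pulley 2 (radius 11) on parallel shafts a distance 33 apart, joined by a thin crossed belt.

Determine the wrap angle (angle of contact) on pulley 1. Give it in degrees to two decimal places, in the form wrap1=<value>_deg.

wrap1=226.40_deg

crossed belt: β = asin((r1+r2)/C) = asin(13/33) = 23.1998°
wrap1 = wrap2 = π + 2β = 226.3997°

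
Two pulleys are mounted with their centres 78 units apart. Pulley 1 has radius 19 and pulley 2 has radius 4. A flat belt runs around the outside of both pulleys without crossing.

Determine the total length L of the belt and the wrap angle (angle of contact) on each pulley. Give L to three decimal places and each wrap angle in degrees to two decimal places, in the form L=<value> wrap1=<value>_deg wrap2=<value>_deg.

L=231.150 wrap1=202.17_deg wrap2=157.83_deg

open belt: β = asin((r2−r1)/C) = asin(-15/78) = -11.0875°
wrap1 = π − 2β = 202.1750°
wrap2 = π + 2β = 157.8250°
tangent length = C·cosβ = 76.5441
L = r1·wrap1 + r2·wrap2 + 2·C·cosβ = 19·3.5286 + 4·2.7546 + 2·76.5441 = 231.1502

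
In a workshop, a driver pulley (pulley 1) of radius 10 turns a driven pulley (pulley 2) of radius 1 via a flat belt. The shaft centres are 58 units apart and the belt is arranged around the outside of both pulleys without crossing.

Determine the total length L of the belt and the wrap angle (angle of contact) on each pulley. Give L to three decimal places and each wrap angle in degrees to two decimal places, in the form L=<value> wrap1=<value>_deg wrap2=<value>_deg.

L=151.957 wrap1=197.85_deg wrap2=162.15_deg

open belt: β = asin((r2−r1)/C) = asin(-9/58) = -8.9268°
wrap1 = π − 2β = 197.8536°
wrap2 = π + 2β = 162.1464°
tangent length = C·cosβ = 57.2975
L = r1·wrap1 + r2·wrap2 + 2·C·cosβ = 10·3.4532 + 1·2.8300 + 2·57.2975 = 151.9569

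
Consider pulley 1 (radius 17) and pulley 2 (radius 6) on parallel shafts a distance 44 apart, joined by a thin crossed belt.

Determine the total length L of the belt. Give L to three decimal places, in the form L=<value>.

crossed belt: β = asin((r1+r2)/C) = asin(23/44) = 31.5154°
wrap1 = wrap2 = π + 2β = 243.0307°
tangent length = C·cosβ = 37.5100
L = (r1+r2)·wrap + 2·C·cosβ = 23·4.2417 + 2·37.5100 = 172.5788

L=172.579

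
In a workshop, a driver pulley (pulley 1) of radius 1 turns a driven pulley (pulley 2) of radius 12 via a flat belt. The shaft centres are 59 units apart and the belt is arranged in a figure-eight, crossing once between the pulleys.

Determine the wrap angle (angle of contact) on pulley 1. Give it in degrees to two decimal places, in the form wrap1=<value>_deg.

wrap1=205.46_deg

crossed belt: β = asin((r1+r2)/C) = asin(13/59) = 12.7289°
wrap1 = wrap2 = π + 2β = 205.4579°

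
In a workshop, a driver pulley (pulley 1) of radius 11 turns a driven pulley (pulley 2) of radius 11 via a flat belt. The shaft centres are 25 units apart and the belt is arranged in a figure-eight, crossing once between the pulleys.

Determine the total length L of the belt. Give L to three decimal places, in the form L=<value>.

L=140.202

crossed belt: β = asin((r1+r2)/C) = asin(22/25) = 61.6424°
wrap1 = wrap2 = π + 2β = 303.2847°
tangent length = C·cosβ = 11.8743
L = (r1+r2)·wrap + 2·C·cosβ = 22·5.2933 + 2·11.8743 = 140.2017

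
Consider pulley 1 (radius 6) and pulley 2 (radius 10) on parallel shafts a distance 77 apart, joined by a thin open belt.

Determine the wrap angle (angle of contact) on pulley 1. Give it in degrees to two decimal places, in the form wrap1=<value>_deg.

open belt: β = asin((r2−r1)/C) = asin(4/77) = 2.9777°
wrap1 = π − 2β = 174.0445°
wrap2 = π + 2β = 185.9555°

wrap1=174.04_deg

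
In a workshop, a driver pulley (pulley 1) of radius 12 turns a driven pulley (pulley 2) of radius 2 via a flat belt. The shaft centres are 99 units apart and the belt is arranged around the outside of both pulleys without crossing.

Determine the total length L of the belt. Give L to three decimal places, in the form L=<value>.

open belt: β = asin((r2−r1)/C) = asin(-10/99) = -5.7973°
wrap1 = π − 2β = 191.5947°
wrap2 = π + 2β = 168.4053°
tangent length = C·cosβ = 98.4937
L = r1·wrap1 + r2·wrap2 + 2·C·cosβ = 12·3.3440 + 2·2.9392 + 2·98.4937 = 242.9933

L=242.993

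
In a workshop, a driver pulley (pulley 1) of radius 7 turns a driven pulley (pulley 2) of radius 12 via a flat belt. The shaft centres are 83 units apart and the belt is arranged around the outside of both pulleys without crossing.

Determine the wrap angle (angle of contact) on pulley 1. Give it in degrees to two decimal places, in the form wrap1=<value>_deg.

wrap1=173.09_deg

open belt: β = asin((r2−r1)/C) = asin(5/83) = 3.4536°
wrap1 = π − 2β = 173.0927°
wrap2 = π + 2β = 186.9073°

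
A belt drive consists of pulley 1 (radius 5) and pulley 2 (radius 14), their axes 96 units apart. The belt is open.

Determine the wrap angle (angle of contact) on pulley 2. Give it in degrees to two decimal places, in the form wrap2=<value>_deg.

wrap2=190.76_deg

open belt: β = asin((r2−r1)/C) = asin(9/96) = 5.3794°
wrap1 = π − 2β = 169.2412°
wrap2 = π + 2β = 190.7588°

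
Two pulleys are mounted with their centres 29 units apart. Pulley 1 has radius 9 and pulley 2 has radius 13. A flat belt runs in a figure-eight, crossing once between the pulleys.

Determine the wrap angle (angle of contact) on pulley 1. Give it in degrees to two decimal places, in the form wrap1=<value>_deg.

wrap1=278.69_deg

crossed belt: β = asin((r1+r2)/C) = asin(22/29) = 49.3428°
wrap1 = wrap2 = π + 2β = 278.6855°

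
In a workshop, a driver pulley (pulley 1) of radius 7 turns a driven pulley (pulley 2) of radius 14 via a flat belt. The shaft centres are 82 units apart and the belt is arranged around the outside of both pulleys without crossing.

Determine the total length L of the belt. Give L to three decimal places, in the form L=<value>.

open belt: β = asin((r2−r1)/C) = asin(7/82) = 4.8971°
wrap1 = π − 2β = 170.2059°
wrap2 = π + 2β = 189.7941°
tangent length = C·cosβ = 81.7007
L = r1·wrap1 + r2·wrap2 + 2·C·cosβ = 7·2.9707 + 14·3.3125 + 2·81.7007 = 230.5714

L=230.571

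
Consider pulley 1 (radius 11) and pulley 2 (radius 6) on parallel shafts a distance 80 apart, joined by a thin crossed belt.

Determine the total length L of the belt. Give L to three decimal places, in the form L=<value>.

L=217.033

crossed belt: β = asin((r1+r2)/C) = asin(17/80) = 12.2689°
wrap1 = wrap2 = π + 2β = 204.5378°
tangent length = C·cosβ = 78.1729
L = (r1+r2)·wrap + 2·C·cosβ = 17·3.5699 + 2·78.1729 = 217.0334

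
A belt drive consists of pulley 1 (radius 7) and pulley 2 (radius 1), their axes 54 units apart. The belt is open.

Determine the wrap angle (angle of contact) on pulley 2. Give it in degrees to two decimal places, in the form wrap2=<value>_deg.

wrap2=167.24_deg

open belt: β = asin((r2−r1)/C) = asin(-6/54) = -6.3794°
wrap1 = π − 2β = 192.7587°
wrap2 = π + 2β = 167.2413°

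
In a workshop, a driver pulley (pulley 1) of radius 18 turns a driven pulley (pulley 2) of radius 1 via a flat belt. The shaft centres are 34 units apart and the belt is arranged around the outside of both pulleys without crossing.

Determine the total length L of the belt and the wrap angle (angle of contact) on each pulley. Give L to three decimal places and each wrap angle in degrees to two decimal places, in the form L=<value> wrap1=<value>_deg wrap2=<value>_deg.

open belt: β = asin((r2−r1)/C) = asin(-17/34) = -30.0000°
wrap1 = π − 2β = 240.0000°
wrap2 = π + 2β = 120.0000°
tangent length = C·cosβ = 29.4449
L = r1·wrap1 + r2·wrap2 + 2·C·cosβ = 18·4.1888 + 1·2.0944 + 2·29.4449 = 136.3823

L=136.382 wrap1=240.00_deg wrap2=120.00_deg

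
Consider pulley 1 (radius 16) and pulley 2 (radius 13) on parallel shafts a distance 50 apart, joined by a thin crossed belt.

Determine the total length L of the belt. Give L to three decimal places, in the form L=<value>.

L=208.454

crossed belt: β = asin((r1+r2)/C) = asin(29/50) = 35.4505°
wrap1 = wrap2 = π + 2β = 250.9011°
tangent length = C·cosβ = 40.7308
L = (r1+r2)·wrap + 2·C·cosβ = 29·4.3791 + 2·40.7308 = 208.4541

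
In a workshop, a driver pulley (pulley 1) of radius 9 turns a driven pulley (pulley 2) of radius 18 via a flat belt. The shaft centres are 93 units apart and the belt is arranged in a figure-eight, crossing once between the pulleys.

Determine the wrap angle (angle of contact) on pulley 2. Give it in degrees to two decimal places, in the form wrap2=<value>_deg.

wrap2=213.75_deg

crossed belt: β = asin((r1+r2)/C) = asin(27/93) = 16.8773°
wrap1 = wrap2 = π + 2β = 213.7545°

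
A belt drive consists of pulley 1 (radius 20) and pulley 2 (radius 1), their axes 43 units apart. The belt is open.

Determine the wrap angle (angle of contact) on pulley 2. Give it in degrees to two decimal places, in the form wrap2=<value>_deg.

open belt: β = asin((r2−r1)/C) = asin(-19/43) = -26.2226°
wrap1 = π − 2β = 232.4453°
wrap2 = π + 2β = 127.5547°

wrap2=127.55_deg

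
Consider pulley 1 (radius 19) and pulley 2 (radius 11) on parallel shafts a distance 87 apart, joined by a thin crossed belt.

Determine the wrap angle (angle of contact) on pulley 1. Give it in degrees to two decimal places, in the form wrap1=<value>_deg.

crossed belt: β = asin((r1+r2)/C) = asin(30/87) = 20.1713°
wrap1 = wrap2 = π + 2β = 220.3425°

wrap1=220.34_deg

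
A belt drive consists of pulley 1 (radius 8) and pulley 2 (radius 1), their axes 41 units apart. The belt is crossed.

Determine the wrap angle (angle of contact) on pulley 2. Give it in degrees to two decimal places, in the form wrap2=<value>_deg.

wrap2=205.36_deg

crossed belt: β = asin((r1+r2)/C) = asin(9/41) = 12.6804°
wrap1 = wrap2 = π + 2β = 205.3608°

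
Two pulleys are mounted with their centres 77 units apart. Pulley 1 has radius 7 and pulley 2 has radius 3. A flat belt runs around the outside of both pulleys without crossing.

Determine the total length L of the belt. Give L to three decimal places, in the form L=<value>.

open belt: β = asin((r2−r1)/C) = asin(-4/77) = -2.9777°
wrap1 = π − 2β = 185.9555°
wrap2 = π + 2β = 174.0445°
tangent length = C·cosβ = 76.8960
L = r1·wrap1 + r2·wrap2 + 2·C·cosβ = 7·3.2455 + 3·3.0376 + 2·76.8960 = 185.6238

L=185.624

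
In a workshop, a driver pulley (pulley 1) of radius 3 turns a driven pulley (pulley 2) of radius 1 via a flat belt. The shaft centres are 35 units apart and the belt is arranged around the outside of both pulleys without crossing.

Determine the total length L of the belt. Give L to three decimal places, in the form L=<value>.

L=82.681

open belt: β = asin((r2−r1)/C) = asin(-2/35) = -3.2758°
wrap1 = π − 2β = 186.5517°
wrap2 = π + 2β = 173.4483°
tangent length = C·cosβ = 34.9428
L = r1·wrap1 + r2·wrap2 + 2·C·cosβ = 3·3.2559 + 1·3.0272 + 2·34.9428 = 82.6807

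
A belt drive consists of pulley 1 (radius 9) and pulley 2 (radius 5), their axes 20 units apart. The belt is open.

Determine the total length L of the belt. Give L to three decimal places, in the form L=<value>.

L=84.785

open belt: β = asin((r2−r1)/C) = asin(-4/20) = -11.5370°
wrap1 = π − 2β = 203.0739°
wrap2 = π + 2β = 156.9261°
tangent length = C·cosβ = 19.5959
L = r1·wrap1 + r2·wrap2 + 2·C·cosβ = 9·3.5443 + 5·2.7389 + 2·19.5959 = 84.7850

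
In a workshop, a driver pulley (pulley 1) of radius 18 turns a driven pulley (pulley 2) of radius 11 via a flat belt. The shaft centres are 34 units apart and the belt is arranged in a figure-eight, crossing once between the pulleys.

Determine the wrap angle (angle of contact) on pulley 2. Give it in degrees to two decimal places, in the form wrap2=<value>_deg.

crossed belt: β = asin((r1+r2)/C) = asin(29/34) = 58.5330°
wrap1 = wrap2 = π + 2β = 297.0660°

wrap2=297.07_deg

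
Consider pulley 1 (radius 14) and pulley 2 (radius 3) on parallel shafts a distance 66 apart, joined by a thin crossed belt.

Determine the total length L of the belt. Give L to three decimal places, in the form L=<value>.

crossed belt: β = asin((r1+r2)/C) = asin(17/66) = 14.9263°
wrap1 = wrap2 = π + 2β = 209.8525°
tangent length = C·cosβ = 63.7730
L = (r1+r2)·wrap + 2·C·cosβ = 17·3.6626 + 2·63.7730 = 189.8106

L=189.811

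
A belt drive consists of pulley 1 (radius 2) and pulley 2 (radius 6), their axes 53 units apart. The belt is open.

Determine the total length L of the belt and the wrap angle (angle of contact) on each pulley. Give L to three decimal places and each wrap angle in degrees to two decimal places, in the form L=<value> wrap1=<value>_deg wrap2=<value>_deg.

L=131.435 wrap1=171.34_deg wrap2=188.66_deg

open belt: β = asin((r2−r1)/C) = asin(4/53) = 4.3283°
wrap1 = π − 2β = 171.3433°
wrap2 = π + 2β = 188.6567°
tangent length = C·cosβ = 52.8488
L = r1·wrap1 + r2·wrap2 + 2·C·cosβ = 2·2.9905 + 6·3.2927 + 2·52.8488 = 131.4348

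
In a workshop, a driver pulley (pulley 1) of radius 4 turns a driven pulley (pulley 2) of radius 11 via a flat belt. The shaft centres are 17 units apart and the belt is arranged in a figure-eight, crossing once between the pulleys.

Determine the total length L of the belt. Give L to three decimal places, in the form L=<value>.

L=95.549

crossed belt: β = asin((r1+r2)/C) = asin(15/17) = 61.9275°
wrap1 = wrap2 = π + 2β = 303.8550°
tangent length = C·cosβ = 8.0000
L = (r1+r2)·wrap + 2·C·cosβ = 15·5.3033 + 2·8.0000 = 95.5491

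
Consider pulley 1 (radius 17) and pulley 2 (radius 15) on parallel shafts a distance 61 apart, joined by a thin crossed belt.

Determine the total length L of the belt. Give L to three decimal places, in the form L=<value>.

crossed belt: β = asin((r1+r2)/C) = asin(32/61) = 31.6407°
wrap1 = wrap2 = π + 2β = 243.2813°
tangent length = C·cosβ = 51.9326
L = (r1+r2)·wrap + 2·C·cosβ = 32·4.2461 + 2·51.9326 = 239.7392

L=239.739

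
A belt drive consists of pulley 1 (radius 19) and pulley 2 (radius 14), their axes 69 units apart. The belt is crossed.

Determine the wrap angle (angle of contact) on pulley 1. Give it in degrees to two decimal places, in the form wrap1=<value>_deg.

crossed belt: β = asin((r1+r2)/C) = asin(33/69) = 28.5719°
wrap1 = wrap2 = π + 2β = 237.1438°

wrap1=237.14_deg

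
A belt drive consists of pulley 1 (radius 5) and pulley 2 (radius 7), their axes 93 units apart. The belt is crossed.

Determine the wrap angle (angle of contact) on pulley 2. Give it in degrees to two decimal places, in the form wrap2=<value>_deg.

crossed belt: β = asin((r1+r2)/C) = asin(12/93) = 7.4137°
wrap1 = wrap2 = π + 2β = 194.8273°

wrap2=194.83_deg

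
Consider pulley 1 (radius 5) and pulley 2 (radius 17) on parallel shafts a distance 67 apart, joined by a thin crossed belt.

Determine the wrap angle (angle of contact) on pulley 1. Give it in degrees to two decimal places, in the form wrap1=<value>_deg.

crossed belt: β = asin((r1+r2)/C) = asin(22/67) = 19.1692°
wrap1 = wrap2 = π + 2β = 218.3383°

wrap1=218.34_deg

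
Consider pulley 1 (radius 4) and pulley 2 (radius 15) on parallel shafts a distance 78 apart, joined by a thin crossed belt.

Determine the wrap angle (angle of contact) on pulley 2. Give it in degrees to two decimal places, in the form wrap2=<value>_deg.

wrap2=208.20_deg

crossed belt: β = asin((r1+r2)/C) = asin(19/78) = 14.0985°
wrap1 = wrap2 = π + 2β = 208.1970°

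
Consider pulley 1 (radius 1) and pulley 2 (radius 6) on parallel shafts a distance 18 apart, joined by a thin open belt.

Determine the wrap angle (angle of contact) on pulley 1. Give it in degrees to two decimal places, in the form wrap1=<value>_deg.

wrap1=147.74_deg

open belt: β = asin((r2−r1)/C) = asin(5/18) = 16.1276°
wrap1 = π − 2β = 147.7448°
wrap2 = π + 2β = 212.2552°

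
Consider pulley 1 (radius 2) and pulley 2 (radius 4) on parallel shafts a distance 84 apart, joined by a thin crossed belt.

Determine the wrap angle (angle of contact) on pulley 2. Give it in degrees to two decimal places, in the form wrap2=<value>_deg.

wrap2=188.19_deg

crossed belt: β = asin((r1+r2)/C) = asin(6/84) = 4.0960°
wrap1 = wrap2 = π + 2β = 188.1921°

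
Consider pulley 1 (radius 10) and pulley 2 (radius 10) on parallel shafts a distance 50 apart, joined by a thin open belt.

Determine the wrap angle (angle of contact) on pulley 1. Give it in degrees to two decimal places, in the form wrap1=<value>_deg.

open belt: β = asin((r2−r1)/C) = asin(0/50) = 0.0000°
wrap1 = π − 2β = 180.0000°
wrap2 = π + 2β = 180.0000°

wrap1=180.00_deg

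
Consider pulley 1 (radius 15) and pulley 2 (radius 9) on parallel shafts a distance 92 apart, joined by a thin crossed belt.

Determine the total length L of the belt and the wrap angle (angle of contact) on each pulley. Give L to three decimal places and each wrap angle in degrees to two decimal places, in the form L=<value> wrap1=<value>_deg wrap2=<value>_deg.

crossed belt: β = asin((r1+r2)/C) = asin(24/92) = 15.1217°
wrap1 = wrap2 = π + 2β = 210.2433°
tangent length = C·cosβ = 88.8144
L = (r1+r2)·wrap + 2·C·cosβ = 24·3.6694 + 2·88.8144 = 265.6953

L=265.695 wrap1=210.24_deg wrap2=210.24_deg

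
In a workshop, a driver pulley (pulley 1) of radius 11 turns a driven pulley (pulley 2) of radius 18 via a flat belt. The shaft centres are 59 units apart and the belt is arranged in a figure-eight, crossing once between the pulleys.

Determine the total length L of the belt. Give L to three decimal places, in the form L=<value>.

crossed belt: β = asin((r1+r2)/C) = asin(29/59) = 29.4409°
wrap1 = wrap2 = π + 2β = 238.8818°
tangent length = C·cosβ = 51.3809
L = (r1+r2)·wrap + 2·C·cosβ = 29·4.1693 + 2·51.3809 = 223.6708

L=223.671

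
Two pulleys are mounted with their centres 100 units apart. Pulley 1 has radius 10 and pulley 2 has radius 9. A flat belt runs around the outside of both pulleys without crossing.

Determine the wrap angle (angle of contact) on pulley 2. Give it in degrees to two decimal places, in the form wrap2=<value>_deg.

wrap2=178.85_deg

open belt: β = asin((r2−r1)/C) = asin(-1/100) = -0.5730°
wrap1 = π − 2β = 181.1459°
wrap2 = π + 2β = 178.8541°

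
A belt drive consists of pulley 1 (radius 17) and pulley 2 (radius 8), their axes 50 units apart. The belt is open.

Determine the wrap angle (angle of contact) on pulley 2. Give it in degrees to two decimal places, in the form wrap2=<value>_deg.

open belt: β = asin((r2−r1)/C) = asin(-9/50) = -10.3698°
wrap1 = π − 2β = 200.7395°
wrap2 = π + 2β = 159.2605°

wrap2=159.26_deg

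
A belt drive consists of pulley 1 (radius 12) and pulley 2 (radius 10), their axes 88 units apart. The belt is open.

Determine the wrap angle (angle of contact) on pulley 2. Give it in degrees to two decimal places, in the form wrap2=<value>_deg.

open belt: β = asin((r2−r1)/C) = asin(-2/88) = -1.3023°
wrap1 = π − 2β = 182.6046°
wrap2 = π + 2β = 177.3954°

wrap2=177.40_deg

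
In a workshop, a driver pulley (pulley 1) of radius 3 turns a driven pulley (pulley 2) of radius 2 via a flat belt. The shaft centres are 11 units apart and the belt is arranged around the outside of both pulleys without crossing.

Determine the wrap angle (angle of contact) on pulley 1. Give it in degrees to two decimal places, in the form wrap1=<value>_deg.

open belt: β = asin((r2−r1)/C) = asin(-1/11) = -5.2159°
wrap1 = π − 2β = 190.4318°
wrap2 = π + 2β = 169.5682°

wrap1=190.43_deg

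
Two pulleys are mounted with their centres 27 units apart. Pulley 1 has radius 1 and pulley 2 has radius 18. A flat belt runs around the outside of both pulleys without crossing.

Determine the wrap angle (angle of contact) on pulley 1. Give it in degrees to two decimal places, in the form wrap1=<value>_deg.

open belt: β = asin((r2−r1)/C) = asin(17/27) = 39.0228°
wrap1 = π − 2β = 101.9544°
wrap2 = π + 2β = 258.0456°

wrap1=101.95_deg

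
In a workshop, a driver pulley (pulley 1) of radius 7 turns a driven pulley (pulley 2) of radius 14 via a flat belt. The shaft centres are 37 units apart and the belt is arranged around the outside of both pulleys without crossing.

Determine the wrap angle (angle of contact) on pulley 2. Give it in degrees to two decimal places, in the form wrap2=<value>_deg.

wrap2=201.81_deg

open belt: β = asin((r2−r1)/C) = asin(7/37) = 10.9055°
wrap1 = π − 2β = 158.1891°
wrap2 = π + 2β = 201.8109°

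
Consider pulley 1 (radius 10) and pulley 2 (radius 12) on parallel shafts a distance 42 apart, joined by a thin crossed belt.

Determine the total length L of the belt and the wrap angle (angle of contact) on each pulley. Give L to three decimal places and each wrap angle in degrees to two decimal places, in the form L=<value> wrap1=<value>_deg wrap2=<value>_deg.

L=164.927 wrap1=243.18_deg wrap2=243.18_deg

crossed belt: β = asin((r1+r2)/C) = asin(22/42) = 31.5881°
wrap1 = wrap2 = π + 2β = 243.1763°
tangent length = C·cosβ = 35.7771
L = (r1+r2)·wrap + 2·C·cosβ = 22·4.2442 + 2·35.7771 = 164.9272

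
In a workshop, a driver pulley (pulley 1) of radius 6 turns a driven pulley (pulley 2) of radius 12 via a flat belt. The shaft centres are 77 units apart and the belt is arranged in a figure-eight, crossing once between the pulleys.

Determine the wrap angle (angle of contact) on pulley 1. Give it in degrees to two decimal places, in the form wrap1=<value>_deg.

crossed belt: β = asin((r1+r2)/C) = asin(18/77) = 13.5189°
wrap1 = wrap2 = π + 2β = 207.0378°

wrap1=207.04_deg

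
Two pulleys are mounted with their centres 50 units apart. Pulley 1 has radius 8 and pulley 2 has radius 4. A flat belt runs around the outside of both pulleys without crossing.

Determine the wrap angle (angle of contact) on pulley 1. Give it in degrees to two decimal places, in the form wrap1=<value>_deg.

wrap1=189.18_deg

open belt: β = asin((r2−r1)/C) = asin(-4/50) = -4.5886°
wrap1 = π − 2β = 189.1771°
wrap2 = π + 2β = 170.8229°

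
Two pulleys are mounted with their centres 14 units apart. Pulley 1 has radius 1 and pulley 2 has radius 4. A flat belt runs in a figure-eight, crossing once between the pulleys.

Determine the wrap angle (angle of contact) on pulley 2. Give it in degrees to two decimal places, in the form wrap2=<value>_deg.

crossed belt: β = asin((r1+r2)/C) = asin(5/14) = 20.9248°
wrap1 = wrap2 = π + 2β = 221.8497°

wrap2=221.85_deg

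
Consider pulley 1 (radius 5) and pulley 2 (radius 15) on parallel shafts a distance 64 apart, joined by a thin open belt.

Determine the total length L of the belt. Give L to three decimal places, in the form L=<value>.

L=192.398

open belt: β = asin((r2−r1)/C) = asin(10/64) = 8.9893°
wrap1 = π − 2β = 162.0214°
wrap2 = π + 2β = 197.9786°
tangent length = C·cosβ = 63.2139
L = r1·wrap1 + r2·wrap2 + 2·C·cosβ = 5·2.8278 + 15·3.4554 + 2·63.2139 = 192.3976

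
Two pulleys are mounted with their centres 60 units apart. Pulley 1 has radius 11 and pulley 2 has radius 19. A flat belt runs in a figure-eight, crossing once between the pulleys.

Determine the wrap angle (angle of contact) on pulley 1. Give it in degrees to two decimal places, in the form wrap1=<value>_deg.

wrap1=240.00_deg

crossed belt: β = asin((r1+r2)/C) = asin(30/60) = 30.0000°
wrap1 = wrap2 = π + 2β = 240.0000°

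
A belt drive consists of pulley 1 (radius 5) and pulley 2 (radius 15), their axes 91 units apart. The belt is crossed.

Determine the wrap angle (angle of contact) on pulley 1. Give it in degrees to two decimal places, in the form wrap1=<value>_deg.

crossed belt: β = asin((r1+r2)/C) = asin(20/91) = 12.6961°
wrap1 = wrap2 = π + 2β = 205.3922°

wrap1=205.39_deg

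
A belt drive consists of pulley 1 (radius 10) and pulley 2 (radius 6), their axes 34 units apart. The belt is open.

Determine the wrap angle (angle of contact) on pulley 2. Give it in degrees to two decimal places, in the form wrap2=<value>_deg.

wrap2=166.49_deg

open belt: β = asin((r2−r1)/C) = asin(-4/34) = -6.7563°
wrap1 = π − 2β = 193.5127°
wrap2 = π + 2β = 166.4873°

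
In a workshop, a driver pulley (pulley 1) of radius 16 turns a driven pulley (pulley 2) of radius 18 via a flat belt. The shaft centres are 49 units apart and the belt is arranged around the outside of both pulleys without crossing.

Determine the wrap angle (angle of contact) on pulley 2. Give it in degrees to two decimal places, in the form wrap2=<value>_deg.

open belt: β = asin((r2−r1)/C) = asin(2/49) = 2.3393°
wrap1 = π − 2β = 175.3215°
wrap2 = π + 2β = 184.6785°

wrap2=184.68_deg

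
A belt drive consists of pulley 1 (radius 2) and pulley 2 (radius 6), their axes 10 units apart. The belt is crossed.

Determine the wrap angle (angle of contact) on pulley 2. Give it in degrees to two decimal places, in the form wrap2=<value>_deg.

wrap2=286.26_deg

crossed belt: β = asin((r1+r2)/C) = asin(8/10) = 53.1301°
wrap1 = wrap2 = π + 2β = 286.2602°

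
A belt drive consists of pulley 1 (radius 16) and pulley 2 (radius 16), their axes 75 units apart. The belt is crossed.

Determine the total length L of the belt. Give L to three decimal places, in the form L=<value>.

crossed belt: β = asin((r1+r2)/C) = asin(32/75) = 25.2562°
wrap1 = wrap2 = π + 2β = 230.5124°
tangent length = C·cosβ = 67.8307
L = (r1+r2)·wrap + 2·C·cosβ = 32·4.0232 + 2·67.8307 = 264.4038

L=264.404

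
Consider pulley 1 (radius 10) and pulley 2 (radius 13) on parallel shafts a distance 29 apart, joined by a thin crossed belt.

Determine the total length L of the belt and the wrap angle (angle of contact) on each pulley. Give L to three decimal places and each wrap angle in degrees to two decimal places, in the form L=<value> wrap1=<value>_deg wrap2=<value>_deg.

crossed belt: β = asin((r1+r2)/C) = asin(23/29) = 52.4765°
wrap1 = wrap2 = π + 2β = 284.9530°
tangent length = C·cosβ = 17.6635
L = (r1+r2)·wrap + 2·C·cosβ = 23·4.9734 + 2·17.6635 = 149.7145

L=149.714 wrap1=284.95_deg wrap2=284.95_deg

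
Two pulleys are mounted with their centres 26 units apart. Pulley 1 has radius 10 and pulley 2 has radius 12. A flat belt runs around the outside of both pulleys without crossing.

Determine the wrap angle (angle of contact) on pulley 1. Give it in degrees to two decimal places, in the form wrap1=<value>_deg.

wrap1=171.18_deg

open belt: β = asin((r2−r1)/C) = asin(2/26) = 4.4117°
wrap1 = π − 2β = 171.1765°
wrap2 = π + 2β = 188.8235°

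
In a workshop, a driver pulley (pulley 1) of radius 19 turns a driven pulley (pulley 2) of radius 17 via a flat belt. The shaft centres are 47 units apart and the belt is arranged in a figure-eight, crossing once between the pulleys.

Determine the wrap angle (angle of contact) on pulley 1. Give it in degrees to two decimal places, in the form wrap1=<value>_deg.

crossed belt: β = asin((r1+r2)/C) = asin(36/47) = 49.9922°
wrap1 = wrap2 = π + 2β = 279.9845°

wrap1=279.98_deg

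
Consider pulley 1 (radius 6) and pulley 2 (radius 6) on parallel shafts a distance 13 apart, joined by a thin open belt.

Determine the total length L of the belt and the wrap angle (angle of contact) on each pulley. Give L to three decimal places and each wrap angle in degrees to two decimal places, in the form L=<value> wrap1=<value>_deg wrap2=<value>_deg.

open belt: β = asin((r2−r1)/C) = asin(0/13) = 0.0000°
wrap1 = π − 2β = 180.0000°
wrap2 = π + 2β = 180.0000°
tangent length = C·cosβ = 13.0000
L = r1·wrap1 + r2·wrap2 + 2·C·cosβ = 6·3.1416 + 6·3.1416 + 2·13.0000 = 63.6991

L=63.699 wrap1=180.00_deg wrap2=180.00_deg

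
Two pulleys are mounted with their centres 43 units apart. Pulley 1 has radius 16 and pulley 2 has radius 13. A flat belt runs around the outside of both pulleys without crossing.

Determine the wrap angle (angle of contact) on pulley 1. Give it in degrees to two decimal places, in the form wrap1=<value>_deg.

open belt: β = asin((r2−r1)/C) = asin(-3/43) = -4.0006°
wrap1 = π − 2β = 188.0013°
wrap2 = π + 2β = 171.9987°

wrap1=188.00_deg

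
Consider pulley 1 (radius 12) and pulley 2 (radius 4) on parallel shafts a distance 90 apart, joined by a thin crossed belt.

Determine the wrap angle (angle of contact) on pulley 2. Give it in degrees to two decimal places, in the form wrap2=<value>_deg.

wrap2=200.48_deg

crossed belt: β = asin((r1+r2)/C) = asin(16/90) = 10.2403°
wrap1 = wrap2 = π + 2β = 200.4807°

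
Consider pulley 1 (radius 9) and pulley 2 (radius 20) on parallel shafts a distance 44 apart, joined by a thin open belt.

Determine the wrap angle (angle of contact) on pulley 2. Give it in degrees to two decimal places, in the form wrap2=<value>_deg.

wrap2=208.96_deg

open belt: β = asin((r2−r1)/C) = asin(11/44) = 14.4775°
wrap1 = π − 2β = 151.0450°
wrap2 = π + 2β = 208.9550°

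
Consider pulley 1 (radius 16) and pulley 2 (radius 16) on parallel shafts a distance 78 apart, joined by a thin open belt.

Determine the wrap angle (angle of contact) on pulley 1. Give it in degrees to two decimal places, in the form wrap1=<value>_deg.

open belt: β = asin((r2−r1)/C) = asin(0/78) = 0.0000°
wrap1 = π − 2β = 180.0000°
wrap2 = π + 2β = 180.0000°

wrap1=180.00_deg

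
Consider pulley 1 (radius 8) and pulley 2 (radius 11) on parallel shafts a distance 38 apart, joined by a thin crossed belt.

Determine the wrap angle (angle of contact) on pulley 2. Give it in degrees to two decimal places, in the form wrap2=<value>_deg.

wrap2=240.00_deg

crossed belt: β = asin((r1+r2)/C) = asin(19/38) = 30.0000°
wrap1 = wrap2 = π + 2β = 240.0000°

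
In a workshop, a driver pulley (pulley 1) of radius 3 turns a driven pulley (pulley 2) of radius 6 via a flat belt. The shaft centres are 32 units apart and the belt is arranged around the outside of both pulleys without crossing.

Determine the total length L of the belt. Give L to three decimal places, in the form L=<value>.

L=92.556

open belt: β = asin((r2−r1)/C) = asin(3/32) = 5.3794°
wrap1 = π − 2β = 169.2412°
wrap2 = π + 2β = 190.7588°
tangent length = C·cosβ = 31.8591
L = r1·wrap1 + r2·wrap2 + 2·C·cosβ = 3·2.9538 + 6·3.3294 + 2·31.8591 = 92.5558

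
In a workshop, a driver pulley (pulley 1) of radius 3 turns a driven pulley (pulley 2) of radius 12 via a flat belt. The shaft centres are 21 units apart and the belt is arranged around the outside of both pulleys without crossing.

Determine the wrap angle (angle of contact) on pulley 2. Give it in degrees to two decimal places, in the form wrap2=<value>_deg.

open belt: β = asin((r2−r1)/C) = asin(9/21) = 25.3769°
wrap1 = π − 2β = 129.2461°
wrap2 = π + 2β = 230.7539°

wrap2=230.75_deg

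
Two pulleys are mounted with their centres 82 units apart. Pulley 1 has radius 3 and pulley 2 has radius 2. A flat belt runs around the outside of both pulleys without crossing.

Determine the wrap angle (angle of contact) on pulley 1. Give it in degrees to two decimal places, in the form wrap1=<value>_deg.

open belt: β = asin((r2−r1)/C) = asin(-1/82) = -0.6987°
wrap1 = π − 2β = 181.3975°
wrap2 = π + 2β = 178.6025°

wrap1=181.40_deg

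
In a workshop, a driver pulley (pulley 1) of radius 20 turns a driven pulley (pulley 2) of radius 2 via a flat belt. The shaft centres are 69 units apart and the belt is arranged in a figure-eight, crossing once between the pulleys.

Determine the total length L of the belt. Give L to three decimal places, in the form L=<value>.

L=214.191

crossed belt: β = asin((r1+r2)/C) = asin(22/69) = 18.5928°
wrap1 = wrap2 = π + 2β = 217.1856°
tangent length = C·cosβ = 65.3988
L = (r1+r2)·wrap + 2·C·cosβ = 22·3.7906 + 2·65.3988 = 214.1909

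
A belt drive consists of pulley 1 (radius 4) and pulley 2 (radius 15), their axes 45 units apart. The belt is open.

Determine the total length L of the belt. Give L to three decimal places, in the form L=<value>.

L=152.393

open belt: β = asin((r2−r1)/C) = asin(11/45) = 14.1490°
wrap1 = π − 2β = 151.7020°
wrap2 = π + 2β = 208.2980°
tangent length = C·cosβ = 43.6348
L = r1·wrap1 + r2·wrap2 + 2·C·cosβ = 4·2.6477 + 15·3.6355 + 2·43.6348 = 152.3928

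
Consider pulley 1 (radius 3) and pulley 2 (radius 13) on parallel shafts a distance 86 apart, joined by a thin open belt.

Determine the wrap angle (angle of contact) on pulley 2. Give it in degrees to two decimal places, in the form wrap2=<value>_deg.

wrap2=193.35_deg

open belt: β = asin((r2−r1)/C) = asin(10/86) = 6.6774°
wrap1 = π − 2β = 166.6452°
wrap2 = π + 2β = 193.3548°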